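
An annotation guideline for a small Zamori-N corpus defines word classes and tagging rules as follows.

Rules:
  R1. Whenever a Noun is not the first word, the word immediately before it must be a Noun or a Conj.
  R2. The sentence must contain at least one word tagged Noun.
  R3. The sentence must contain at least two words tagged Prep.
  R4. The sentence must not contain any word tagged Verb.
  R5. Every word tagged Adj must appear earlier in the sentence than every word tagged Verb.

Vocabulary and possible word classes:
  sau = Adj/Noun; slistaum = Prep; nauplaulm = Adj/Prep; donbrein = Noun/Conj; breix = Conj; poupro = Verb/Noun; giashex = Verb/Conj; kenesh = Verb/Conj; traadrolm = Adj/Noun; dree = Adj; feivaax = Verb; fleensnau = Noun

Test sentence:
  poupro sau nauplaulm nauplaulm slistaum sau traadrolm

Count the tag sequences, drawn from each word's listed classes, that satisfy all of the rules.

Candidates per position — 1:poupro {Verb,Noun}; 2:sau {Adj,Noun}; 3:nauplaulm {Adj,Prep}; 4:nauplaulm {Adj,Prep}; 5:slistaum {Prep}; 6:sau {Adj,Noun}; 7:traadrolm {Adj,Noun}.
There are 64 candidate sequences in total.
Checking each against the rules leaves 6 sequences.
Count = 6.

6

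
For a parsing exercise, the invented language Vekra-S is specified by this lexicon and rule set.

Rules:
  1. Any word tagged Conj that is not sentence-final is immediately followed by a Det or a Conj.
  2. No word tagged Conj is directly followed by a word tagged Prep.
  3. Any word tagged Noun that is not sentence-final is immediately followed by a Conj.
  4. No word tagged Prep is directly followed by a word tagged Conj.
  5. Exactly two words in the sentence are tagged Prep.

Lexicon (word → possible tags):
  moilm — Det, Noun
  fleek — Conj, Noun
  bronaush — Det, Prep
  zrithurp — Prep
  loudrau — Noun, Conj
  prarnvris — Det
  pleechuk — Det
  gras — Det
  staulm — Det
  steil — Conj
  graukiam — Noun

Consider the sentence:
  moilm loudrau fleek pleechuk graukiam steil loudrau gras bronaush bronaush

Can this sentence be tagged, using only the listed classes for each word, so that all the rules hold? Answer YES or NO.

YES

Candidates per position — 1:moilm {Det,Noun}; 2:loudrau {Noun,Conj}; 3:fleek {Conj,Noun}; 4:pleechuk {Det}; 5:graukiam {Noun}; 6:steil {Conj}; 7:loudrau {Noun,Conj}; 8:gras {Det}; 9:bronaush {Det,Prep}; 10:bronaush {Det,Prep}.
One satisfying assignment: Det Noun Conj Det Noun Conj Conj Det Prep Prep.
Rule-by-rule: rule 1 ✓; rule 2 ✓; rule 3 ✓; rule 4 ✓; rule 5 ✓.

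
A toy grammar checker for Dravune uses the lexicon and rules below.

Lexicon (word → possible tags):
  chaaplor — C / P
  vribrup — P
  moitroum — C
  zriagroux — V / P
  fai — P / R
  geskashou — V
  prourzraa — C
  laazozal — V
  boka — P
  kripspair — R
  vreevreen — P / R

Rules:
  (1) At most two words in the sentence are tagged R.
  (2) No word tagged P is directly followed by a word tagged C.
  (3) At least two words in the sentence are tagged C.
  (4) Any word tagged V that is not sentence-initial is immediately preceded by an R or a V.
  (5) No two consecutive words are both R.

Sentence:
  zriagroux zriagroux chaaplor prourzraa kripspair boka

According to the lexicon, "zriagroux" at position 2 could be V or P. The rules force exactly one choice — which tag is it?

V

Candidates per position — 1:zriagroux {V,P}; 2:zriagroux {V,P}; 3:chaaplor {C,P}; 4:prourzraa {C}; 5:kripspair {R}; 6:boka {P}.
If word 2 were P, no tagging could satisfy rule 2; so word 2 is V.
If word 3 were P, no tagging could satisfy rule 2; so word 3 is C.
If word 1 were P, no tagging could satisfy rule 4; so word 1 is V.
The only consistent sequence is: V V C C R P.
Checking: rule 1 holds; rule 2 holds; rule 3 holds; rule 4 holds; rule 5 holds.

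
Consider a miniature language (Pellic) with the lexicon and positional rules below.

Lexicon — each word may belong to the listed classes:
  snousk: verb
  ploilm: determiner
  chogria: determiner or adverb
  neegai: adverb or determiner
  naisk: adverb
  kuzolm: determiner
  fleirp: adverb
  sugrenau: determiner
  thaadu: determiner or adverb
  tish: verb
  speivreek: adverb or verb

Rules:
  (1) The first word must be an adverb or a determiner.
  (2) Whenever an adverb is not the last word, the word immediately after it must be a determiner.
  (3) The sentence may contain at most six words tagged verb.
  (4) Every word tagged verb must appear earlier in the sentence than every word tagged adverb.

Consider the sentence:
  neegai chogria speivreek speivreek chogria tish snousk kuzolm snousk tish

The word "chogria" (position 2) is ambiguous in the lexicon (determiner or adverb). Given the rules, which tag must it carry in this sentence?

determiner

Candidates per position — 1:neegai {adverb,determiner}; 2:chogria {determiner,adverb}; 3:speivreek {adverb,verb}; 4:speivreek {adverb,verb}; 5:chogria {determiner,adverb}; 6:tish {verb}; 7:snousk {verb}; 8:kuzolm {determiner}; 9:snousk {verb}; 10:tish {verb}.
Position 1: tagging it adverb would leave rule 4 unsatisfiable, so it must be determiner.
Position 2: tagging it adverb would leave rule 2 unsatisfiable, so it must be determiner.
Position 3: tagging it adverb would leave rule 2 unsatisfiable, so it must be verb.
Position 4: tagging it adverb would leave rule 4 unsatisfiable, so it must be verb.
Position 5: tagging it adverb would leave rule 2 unsatisfiable, so it must be determiner.
So the tagging must be: determiner determiner verb verb determiner verb verb determiner verb verb.
Checking: rule 1 holds; rule 2 holds; rule 3 holds; rule 4 holds.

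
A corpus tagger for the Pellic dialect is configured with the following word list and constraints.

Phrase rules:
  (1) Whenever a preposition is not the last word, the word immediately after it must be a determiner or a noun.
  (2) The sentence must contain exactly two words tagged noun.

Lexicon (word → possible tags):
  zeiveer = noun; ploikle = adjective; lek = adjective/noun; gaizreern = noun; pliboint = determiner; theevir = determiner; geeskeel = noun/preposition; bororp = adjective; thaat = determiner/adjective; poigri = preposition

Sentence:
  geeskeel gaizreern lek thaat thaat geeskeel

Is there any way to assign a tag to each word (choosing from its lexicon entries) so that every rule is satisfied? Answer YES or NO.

YES

Candidates per position — 1:geeskeel {noun,preposition}; 2:gaizreern {noun}; 3:lek {adjective,noun}; 4:thaat {determiner,adjective}; 5:thaat {determiner,adjective}; 6:geeskeel {noun,preposition}.
One satisfying assignment: noun noun adjective adjective determiner preposition.
Rule-by-rule: rule 1 ok; rule 2 ok.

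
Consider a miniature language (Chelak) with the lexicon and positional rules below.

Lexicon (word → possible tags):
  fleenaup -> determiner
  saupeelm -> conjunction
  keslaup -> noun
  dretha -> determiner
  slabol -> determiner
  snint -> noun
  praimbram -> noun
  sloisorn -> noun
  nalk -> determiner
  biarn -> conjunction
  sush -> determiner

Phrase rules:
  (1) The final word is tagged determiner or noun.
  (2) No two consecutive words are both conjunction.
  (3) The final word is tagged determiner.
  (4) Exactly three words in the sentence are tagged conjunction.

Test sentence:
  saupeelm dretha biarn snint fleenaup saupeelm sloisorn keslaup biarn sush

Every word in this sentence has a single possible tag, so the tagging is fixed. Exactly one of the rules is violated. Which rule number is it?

4

Fixed tagging: conjunction determiner conjunction noun determiner conjunction noun noun conjunction determiner.
Rule check: R1 pass, R2 pass, R3 pass, R4 fail.
Only rule 4 fails.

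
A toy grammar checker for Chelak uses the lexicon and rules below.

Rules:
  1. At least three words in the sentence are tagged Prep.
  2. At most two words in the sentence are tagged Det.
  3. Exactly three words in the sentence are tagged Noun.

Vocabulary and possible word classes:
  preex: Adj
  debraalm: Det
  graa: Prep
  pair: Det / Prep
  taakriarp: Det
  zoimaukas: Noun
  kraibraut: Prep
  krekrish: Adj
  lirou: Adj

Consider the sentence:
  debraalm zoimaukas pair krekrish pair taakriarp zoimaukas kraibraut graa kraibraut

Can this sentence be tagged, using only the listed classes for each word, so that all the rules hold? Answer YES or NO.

Candidates per position — 1:debraalm {Det}; 2:zoimaukas {Noun}; 3:pair {Det,Prep}; 4:krekrish {Adj}; 5:pair {Det,Prep}; 6:taakriarp {Det}; 7:zoimaukas {Noun}; 8:kraibraut {Prep}; 9:graa {Prep}; 10:kraibraut {Prep}.
Rule 3 cannot be satisfied by any choice of tags from the lexicon.
So there is no consistent tagging.

NO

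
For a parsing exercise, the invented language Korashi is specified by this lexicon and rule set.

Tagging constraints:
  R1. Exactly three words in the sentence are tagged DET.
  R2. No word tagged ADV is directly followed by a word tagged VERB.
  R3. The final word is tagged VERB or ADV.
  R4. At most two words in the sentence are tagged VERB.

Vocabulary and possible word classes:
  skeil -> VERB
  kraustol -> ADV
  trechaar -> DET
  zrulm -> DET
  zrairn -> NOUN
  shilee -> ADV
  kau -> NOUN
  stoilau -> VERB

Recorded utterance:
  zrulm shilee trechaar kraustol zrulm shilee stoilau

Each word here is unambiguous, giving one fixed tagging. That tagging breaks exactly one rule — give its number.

Fixed tagging: DET ADV DET ADV DET ADV VERB.
Applying the rules: R1 pass, R2 fail, R3 pass, R4 pass.
Only rule 2 fails.

2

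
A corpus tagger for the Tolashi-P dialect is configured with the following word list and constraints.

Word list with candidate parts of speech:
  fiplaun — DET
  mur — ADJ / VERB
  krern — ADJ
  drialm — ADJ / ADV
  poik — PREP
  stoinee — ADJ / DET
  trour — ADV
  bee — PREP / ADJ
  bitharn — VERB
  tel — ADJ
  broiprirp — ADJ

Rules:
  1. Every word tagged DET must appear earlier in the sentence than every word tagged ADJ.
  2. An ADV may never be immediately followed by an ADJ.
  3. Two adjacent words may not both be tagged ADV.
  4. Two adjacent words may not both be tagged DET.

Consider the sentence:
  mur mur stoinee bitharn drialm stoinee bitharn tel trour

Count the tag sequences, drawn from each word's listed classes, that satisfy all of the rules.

6

Candidates per position — 1:mur {ADJ,VERB}; 2:mur {ADJ,VERB}; 3:stoinee {ADJ,DET}; 4:bitharn {VERB}; 5:drialm {ADJ,ADV}; 6:stoinee {ADJ,DET}; 7:bitharn {VERB}; 8:tel {ADJ}; 9:trour {ADV}.
There are 32 candidate sequences in total.
Checking each against the rules leaves 6 sequences.
Count = 6.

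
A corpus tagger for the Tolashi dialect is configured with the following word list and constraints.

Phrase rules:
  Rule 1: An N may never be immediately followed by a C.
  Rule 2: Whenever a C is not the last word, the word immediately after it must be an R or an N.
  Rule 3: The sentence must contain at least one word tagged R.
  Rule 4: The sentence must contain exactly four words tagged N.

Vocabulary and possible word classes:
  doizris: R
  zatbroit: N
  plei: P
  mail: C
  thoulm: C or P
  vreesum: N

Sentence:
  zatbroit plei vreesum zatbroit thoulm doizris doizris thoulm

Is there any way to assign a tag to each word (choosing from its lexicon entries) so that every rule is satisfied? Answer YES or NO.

Candidates per position — 1:zatbroit {N}; 2:plei {P}; 3:vreesum {N}; 4:zatbroit {N}; 5:thoulm {C,P}; 6:doizris {R}; 7:doizris {R}; 8:thoulm {C,P}.
Rule 4 cannot be satisfied by any choice of tags from the lexicon.
So there is no consistent tagging.

NO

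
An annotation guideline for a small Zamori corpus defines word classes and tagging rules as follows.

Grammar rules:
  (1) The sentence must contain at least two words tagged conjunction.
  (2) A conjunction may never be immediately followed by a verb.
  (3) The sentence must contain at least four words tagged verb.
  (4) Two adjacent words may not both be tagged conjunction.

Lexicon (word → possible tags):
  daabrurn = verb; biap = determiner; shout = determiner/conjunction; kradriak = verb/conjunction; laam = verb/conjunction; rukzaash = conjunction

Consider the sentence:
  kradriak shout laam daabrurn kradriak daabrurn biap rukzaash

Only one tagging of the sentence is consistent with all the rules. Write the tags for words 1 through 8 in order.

Candidates per position — 1:kradriak {verb,conjunction}; 2:shout {determiner,conjunction}; 3:laam {verb,conjunction}; 4:daabrurn {verb}; 5:kradriak {verb,conjunction}; 6:daabrurn {verb}; 7:biap {determiner}; 8:rukzaash {conjunction}.
Position 2: conjunction is ruled out by rule 2; that leaves determiner.
Position 3: conjunction is ruled out by rule 2; that leaves verb.
Position 5: conjunction is ruled out by rule 2; that leaves verb.
Position 1: verb is ruled out by rule 1; that leaves conjunction.
The only consistent sequence is: conjunction determiner verb verb verb verb determiner conjunction.
Verifying each rule — rule 1 ✓; rule 2 ✓; rule 3 ✓; rule 4 ✓.

conjunction determiner verb verb verb verb determiner conjunction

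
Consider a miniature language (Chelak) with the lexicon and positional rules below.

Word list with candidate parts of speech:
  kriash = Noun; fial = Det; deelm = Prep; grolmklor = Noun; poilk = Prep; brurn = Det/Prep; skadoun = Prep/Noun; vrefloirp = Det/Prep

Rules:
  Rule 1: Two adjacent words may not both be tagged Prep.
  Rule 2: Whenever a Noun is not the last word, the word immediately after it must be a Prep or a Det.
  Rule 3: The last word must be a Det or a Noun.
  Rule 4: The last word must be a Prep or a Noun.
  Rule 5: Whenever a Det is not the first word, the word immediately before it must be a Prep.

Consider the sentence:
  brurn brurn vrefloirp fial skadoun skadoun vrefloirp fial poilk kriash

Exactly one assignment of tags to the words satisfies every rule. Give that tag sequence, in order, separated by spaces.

Prep Det Prep Det Prep Noun Prep Det Prep Noun

Candidates per position — 1:brurn {Det,Prep}; 2:brurn {Det,Prep}; 3:vrefloirp {Det,Prep}; 4:fial {Det}; 5:skadoun {Prep,Noun}; 6:skadoun {Prep,Noun}; 7:vrefloirp {Det,Prep}; 8:fial {Det}; 9:poilk {Prep}; 10:kriash {Noun}.
Position 3: Det is ruled out by rule 5; that leaves Prep.
Position 7: Det is ruled out by rule 5; that leaves Prep.
Position 2: Prep is ruled out by rule 1; that leaves Det.
Position 6: Prep is ruled out by rule 1; that leaves Noun.
Position 1: Det is ruled out by rule 5; that leaves Prep.
Position 5: Noun is ruled out by rule 2; that leaves Prep.
That leaves exactly one tagging: Prep Det Prep Det Prep Noun Prep Det Prep Noun.
Verifying each rule — rule 1 ✓; rule 2 ✓; rule 3 ✓; rule 4 ✓; rule 5 ✓.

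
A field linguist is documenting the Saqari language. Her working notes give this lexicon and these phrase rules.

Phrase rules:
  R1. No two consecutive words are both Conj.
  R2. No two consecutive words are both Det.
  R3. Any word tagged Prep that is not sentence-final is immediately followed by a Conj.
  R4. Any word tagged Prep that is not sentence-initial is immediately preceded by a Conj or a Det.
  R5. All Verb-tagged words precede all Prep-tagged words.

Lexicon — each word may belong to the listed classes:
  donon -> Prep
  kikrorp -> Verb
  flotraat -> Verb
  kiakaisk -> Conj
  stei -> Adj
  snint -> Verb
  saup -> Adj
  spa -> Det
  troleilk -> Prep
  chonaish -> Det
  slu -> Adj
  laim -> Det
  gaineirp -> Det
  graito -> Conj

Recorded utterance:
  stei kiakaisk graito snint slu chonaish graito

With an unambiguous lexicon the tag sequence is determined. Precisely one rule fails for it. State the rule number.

1

Fixed tagging: Adj Conj Conj Verb Adj Det Conj.
Checking each rule: R1 fail, R2 pass, R3 pass, R4 pass, R5 pass.
Only rule 1 fails.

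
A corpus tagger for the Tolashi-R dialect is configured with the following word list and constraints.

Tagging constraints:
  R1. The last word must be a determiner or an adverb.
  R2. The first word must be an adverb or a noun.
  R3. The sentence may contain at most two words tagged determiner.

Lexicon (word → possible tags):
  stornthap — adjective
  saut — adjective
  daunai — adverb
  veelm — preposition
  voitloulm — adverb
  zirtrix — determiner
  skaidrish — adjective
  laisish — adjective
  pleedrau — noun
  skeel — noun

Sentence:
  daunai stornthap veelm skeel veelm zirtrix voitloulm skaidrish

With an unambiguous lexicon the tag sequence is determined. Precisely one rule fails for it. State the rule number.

1

Fixed tagging: adverb adjective preposition noun preposition determiner adverb adjective.
Rule check: R1 fails, R2 ok, R3 ok.
Only rule 1 fails.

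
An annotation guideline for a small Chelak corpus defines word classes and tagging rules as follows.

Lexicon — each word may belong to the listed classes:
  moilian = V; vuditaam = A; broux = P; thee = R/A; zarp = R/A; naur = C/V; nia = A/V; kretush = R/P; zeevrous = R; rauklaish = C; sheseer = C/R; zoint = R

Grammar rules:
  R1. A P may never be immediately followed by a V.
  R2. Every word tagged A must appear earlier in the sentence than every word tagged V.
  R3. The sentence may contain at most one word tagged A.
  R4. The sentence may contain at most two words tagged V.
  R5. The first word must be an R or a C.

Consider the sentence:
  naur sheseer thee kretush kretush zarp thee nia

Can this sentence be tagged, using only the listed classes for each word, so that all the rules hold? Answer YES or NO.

YES

Candidates per position — 1:naur {C,V}; 2:sheseer {C,R}; 3:thee {R,A}; 4:kretush {R,P}; 5:kretush {R,P}; 6:zarp {R,A}; 7:thee {R,A}; 8:nia {A,V}.
One satisfying assignment: C C A P P R R V.
Check: rule 1 holds; rule 2 holds; rule 3 holds; rule 4 holds; rule 5 holds.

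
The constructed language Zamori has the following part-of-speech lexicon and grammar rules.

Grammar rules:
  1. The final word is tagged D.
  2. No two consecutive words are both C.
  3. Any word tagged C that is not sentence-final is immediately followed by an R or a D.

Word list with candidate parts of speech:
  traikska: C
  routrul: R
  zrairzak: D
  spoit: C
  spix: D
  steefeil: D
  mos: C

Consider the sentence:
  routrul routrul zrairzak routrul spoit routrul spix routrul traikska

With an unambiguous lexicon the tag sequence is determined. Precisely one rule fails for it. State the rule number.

1

Fixed tagging: R R D R C R D R C.
Applying the rules: R1 fails, R2 ok, R3 ok.
Only rule 1 fails.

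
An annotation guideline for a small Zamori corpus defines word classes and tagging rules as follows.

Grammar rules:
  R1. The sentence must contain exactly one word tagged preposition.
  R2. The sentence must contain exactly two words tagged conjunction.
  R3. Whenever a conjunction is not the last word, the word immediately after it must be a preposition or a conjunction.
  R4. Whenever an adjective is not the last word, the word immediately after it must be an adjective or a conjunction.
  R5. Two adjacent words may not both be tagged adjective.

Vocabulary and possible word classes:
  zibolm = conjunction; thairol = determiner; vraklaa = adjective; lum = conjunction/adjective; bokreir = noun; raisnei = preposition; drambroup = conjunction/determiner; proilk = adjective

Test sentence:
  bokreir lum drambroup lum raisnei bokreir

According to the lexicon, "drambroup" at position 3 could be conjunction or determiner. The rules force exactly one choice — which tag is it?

Candidates per position — 1:bokreir {noun}; 2:lum {conjunction,adjective}; 3:drambroup {conjunction,determiner}; 4:lum {conjunction,adjective}; 5:raisnei {preposition}; 6:bokreir {noun}.
At position 4, choosing adjective makes rule 4 impossible to satisfy; hence conjunction.
Position 3: the remaining choice is settled jointly with positions 2 — only conjunction at position 3 is part of a tagging that satisfies every rule.
That leaves exactly one tagging: noun adjective conjunction conjunction preposition noun.
Verifying each rule — rule 1 ok; rule 2 ok; rule 3 ok; rule 4 ok; rule 5 ok.

conjunction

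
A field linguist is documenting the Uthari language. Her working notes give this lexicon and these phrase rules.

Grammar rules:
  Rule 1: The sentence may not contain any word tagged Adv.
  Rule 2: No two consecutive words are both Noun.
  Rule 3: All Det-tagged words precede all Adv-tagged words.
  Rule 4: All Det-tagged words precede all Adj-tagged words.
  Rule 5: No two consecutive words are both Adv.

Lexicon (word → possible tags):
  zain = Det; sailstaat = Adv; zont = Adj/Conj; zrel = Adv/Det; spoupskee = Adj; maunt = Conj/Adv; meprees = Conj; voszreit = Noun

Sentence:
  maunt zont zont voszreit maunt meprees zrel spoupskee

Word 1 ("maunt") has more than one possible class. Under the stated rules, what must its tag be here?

Conj

Candidates per position — 1:maunt {Conj,Adv}; 2:zont {Adj,Conj}; 3:zont {Adj,Conj}; 4:voszreit {Noun}; 5:maunt {Conj,Adv}; 6:meprees {Conj}; 7:zrel {Adv,Det}; 8:spoupskee {Adj}.
Word 1 cannot be Adv — rule 1 would then fail for every completion. It is Conj.
Word 5 cannot be Adv — rule 1 would then fail for every completion. It is Conj.
Word 7 cannot be Adv — rule 1 would then fail for every completion. It is Det.
Word 2 cannot be Adj — rule 4 would then fail for every completion. It is Conj.
Word 3 cannot be Adj — rule 4 would then fail for every completion. It is Conj.
So the tagging must be: Conj Conj Conj Noun Conj Conj Det Adj.
Verifying each rule — rule 1 ok; rule 2 ok; rule 3 ok; rule 4 ok; rule 5 ok.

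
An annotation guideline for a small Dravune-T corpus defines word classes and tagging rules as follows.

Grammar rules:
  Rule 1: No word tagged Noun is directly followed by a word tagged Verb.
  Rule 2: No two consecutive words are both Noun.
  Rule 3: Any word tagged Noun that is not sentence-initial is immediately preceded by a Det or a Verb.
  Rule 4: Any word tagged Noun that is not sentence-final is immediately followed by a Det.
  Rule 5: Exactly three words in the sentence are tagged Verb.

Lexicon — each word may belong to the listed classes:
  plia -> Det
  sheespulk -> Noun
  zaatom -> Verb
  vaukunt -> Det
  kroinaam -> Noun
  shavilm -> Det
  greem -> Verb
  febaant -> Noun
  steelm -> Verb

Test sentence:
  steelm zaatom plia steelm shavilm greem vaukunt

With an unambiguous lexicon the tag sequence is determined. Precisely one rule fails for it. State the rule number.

5

Fixed tagging: Verb Verb Det Verb Det Verb Det.
Applying the rules: R1 pass, R2 pass, R3 pass, R4 pass, R5 fail.
Only rule 5 fails.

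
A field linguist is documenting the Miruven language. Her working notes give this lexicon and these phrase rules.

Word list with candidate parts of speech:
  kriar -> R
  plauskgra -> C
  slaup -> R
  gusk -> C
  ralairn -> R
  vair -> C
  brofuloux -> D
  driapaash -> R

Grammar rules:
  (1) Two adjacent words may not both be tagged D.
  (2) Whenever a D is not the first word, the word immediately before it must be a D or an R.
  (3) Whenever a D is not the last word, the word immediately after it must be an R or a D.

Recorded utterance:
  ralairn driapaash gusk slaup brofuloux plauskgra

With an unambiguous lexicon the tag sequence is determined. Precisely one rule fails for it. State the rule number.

3

Fixed tagging: R R C R D C.
Applying the rules: R1 ✓, R2 ✓, R3 ✗.
Only rule 3 fails.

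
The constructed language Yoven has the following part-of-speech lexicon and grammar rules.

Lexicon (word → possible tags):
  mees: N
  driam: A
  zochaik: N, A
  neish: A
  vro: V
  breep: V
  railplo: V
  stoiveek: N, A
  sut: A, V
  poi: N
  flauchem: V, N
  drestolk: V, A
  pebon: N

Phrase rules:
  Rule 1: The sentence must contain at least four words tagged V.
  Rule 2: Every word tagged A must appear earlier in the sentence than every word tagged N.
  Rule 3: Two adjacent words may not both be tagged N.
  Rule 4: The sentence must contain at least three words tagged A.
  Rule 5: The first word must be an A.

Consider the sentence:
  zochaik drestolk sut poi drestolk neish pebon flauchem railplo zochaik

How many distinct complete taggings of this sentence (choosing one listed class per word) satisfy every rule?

Candidates per position — 1:zochaik {N,A}; 2:drestolk {V,A}; 3:sut {A,V}; 4:poi {N}; 5:drestolk {V,A}; 6:neish {A}; 7:pebon {N}; 8:flauchem {V,N}; 9:railplo {V}; 10:zochaik {N,A}.
There are 64 candidate sequences in total.
Rule 2 cannot be satisfied by any choice of tags from the lexicon.
So there is no consistent tagging.
Count = 0.

0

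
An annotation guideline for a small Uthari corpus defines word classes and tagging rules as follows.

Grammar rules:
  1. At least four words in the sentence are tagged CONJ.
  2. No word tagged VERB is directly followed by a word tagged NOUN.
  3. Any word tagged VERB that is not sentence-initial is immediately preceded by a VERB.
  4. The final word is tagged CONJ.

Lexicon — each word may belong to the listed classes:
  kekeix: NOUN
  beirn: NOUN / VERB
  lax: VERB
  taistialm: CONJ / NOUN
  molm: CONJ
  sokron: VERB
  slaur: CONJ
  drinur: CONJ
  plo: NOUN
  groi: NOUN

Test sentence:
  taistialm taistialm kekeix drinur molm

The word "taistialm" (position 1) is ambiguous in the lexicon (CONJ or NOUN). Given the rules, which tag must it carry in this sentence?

CONJ

Candidates per position — 1:taistialm {CONJ,NOUN}; 2:taistialm {CONJ,NOUN}; 3:kekeix {NOUN}; 4:drinur {CONJ}; 5:molm {CONJ}.
Word 1 cannot be NOUN — rule 1 would then fail for every completion. It is CONJ.
Word 2 cannot be NOUN — rule 1 would then fail for every completion. It is CONJ.
The only consistent sequence is: CONJ CONJ NOUN CONJ CONJ.
Verifying each rule — rule 1 ✓; rule 2 ✓; rule 3 ✓; rule 4 ✓.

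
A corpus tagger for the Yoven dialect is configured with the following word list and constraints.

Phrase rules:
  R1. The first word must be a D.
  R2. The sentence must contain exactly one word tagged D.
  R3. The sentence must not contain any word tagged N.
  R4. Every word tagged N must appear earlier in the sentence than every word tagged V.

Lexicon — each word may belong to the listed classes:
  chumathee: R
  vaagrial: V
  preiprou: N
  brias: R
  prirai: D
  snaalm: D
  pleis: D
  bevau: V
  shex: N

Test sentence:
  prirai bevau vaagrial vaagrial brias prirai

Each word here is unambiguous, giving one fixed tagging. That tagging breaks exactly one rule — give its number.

Fixed tagging: D V V V R D.
Applying the rules: R1 holds, R2 violated, R3 holds, R4 holds.
Only rule 2 fails.

2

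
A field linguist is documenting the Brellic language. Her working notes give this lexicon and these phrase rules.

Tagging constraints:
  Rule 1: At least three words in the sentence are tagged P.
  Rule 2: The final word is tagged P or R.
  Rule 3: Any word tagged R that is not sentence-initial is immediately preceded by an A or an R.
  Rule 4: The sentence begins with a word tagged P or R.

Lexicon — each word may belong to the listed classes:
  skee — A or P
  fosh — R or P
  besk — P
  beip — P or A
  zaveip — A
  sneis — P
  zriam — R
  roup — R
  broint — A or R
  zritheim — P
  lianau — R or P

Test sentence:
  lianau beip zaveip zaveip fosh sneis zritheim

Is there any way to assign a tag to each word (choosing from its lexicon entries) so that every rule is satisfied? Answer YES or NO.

Candidates per position — 1:lianau {R,P}; 2:beip {P,A}; 3:zaveip {A}; 4:zaveip {A}; 5:fosh {R,P}; 6:sneis {P}; 7:zritheim {P}.
One satisfying assignment: R P A A R P P.
Checking: rule 1 ok; rule 2 ok; rule 3 ok; rule 4 ok.

YES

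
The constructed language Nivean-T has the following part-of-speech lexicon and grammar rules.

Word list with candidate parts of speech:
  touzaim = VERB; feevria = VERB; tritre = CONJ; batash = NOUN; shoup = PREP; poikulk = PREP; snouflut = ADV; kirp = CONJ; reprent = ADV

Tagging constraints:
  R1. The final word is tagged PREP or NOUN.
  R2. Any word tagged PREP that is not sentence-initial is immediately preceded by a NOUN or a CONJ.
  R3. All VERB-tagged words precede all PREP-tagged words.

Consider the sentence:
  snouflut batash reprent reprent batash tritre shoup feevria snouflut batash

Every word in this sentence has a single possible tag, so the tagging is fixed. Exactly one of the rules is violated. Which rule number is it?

3

Fixed tagging: ADV NOUN ADV ADV NOUN CONJ PREP VERB ADV NOUN.
Rule check: R1 ok, R2 ok, R3 fails.
Only rule 3 fails.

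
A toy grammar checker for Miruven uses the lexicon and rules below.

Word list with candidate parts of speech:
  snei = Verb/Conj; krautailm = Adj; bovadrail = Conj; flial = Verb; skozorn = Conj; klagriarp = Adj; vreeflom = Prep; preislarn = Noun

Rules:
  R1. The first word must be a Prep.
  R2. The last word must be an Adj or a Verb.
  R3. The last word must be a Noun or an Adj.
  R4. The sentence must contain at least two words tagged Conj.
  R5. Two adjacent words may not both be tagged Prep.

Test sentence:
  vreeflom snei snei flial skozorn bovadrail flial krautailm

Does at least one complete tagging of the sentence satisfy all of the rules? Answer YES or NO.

YES

Candidates per position — 1:vreeflom {Prep}; 2:snei {Verb,Conj}; 3:snei {Verb,Conj}; 4:flial {Verb}; 5:skozorn {Conj}; 6:bovadrail {Conj}; 7:flial {Verb}; 8:krautailm {Adj}.
One satisfying assignment: Prep Verb Conj Verb Conj Conj Verb Adj.
Checking: rule 1 ✓; rule 2 ✓; rule 3 ✓; rule 4 ✓; rule 5 ✓.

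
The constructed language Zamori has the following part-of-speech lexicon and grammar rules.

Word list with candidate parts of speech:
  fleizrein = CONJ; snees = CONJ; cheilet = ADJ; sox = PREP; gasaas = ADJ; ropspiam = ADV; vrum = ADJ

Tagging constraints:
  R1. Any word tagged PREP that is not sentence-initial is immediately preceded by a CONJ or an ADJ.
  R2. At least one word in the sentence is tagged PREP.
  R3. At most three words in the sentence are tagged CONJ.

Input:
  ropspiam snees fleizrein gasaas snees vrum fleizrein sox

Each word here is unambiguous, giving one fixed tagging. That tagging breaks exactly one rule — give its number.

3

Fixed tagging: ADV CONJ CONJ ADJ CONJ ADJ CONJ PREP.
Rule check: R1 ok, R2 ok, R3 fails.
Only rule 3 fails.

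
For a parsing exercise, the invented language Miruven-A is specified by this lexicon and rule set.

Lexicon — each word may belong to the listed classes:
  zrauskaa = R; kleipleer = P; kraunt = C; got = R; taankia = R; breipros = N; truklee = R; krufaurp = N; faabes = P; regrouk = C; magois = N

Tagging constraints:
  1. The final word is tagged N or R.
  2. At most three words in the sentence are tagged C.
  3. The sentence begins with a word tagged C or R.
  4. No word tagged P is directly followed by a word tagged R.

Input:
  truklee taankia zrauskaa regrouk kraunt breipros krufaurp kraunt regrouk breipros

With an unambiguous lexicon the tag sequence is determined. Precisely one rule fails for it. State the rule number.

Fixed tagging: R R R C C N N C C N.
Rule check: R1 ok, R2 fails, R3 ok, R4 ok.
Only rule 2 fails.

2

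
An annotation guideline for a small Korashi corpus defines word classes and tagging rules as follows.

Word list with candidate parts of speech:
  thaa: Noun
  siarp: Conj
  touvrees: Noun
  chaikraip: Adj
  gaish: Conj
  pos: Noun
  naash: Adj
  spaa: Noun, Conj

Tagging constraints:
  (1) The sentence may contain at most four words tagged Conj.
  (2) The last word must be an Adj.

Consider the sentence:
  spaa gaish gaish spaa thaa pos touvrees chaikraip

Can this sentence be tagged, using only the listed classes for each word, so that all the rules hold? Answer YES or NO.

YES

Candidates per position — 1:spaa {Noun,Conj}; 2:gaish {Conj}; 3:gaish {Conj}; 4:spaa {Noun,Conj}; 5:thaa {Noun}; 6:pos {Noun}; 7:touvrees {Noun}; 8:chaikraip {Adj}.
One satisfying assignment: Noun Conj Conj Conj Noun Noun Noun Adj.
Check: rule 1 satisfied; rule 2 satisfied.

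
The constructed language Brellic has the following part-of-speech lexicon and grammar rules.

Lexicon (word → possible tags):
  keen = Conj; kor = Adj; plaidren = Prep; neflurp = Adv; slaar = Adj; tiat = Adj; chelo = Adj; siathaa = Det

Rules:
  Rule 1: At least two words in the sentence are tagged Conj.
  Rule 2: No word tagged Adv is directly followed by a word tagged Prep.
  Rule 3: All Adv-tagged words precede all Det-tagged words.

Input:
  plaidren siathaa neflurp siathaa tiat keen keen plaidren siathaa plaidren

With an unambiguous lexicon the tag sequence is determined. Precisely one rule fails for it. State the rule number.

3

Fixed tagging: Prep Det Adv Det Adj Conj Conj Prep Det Prep.
Applying the rules: R1 pass, R2 pass, R3 fail.
Only rule 3 fails.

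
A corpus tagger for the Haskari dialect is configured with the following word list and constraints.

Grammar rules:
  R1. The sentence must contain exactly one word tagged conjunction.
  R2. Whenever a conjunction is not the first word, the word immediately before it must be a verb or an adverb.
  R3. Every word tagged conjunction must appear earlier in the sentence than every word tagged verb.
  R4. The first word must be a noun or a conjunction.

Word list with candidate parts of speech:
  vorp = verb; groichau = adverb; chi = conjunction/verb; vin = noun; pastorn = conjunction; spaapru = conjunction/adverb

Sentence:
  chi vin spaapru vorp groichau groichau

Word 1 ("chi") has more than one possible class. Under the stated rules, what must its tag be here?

Candidates per position — 1:chi {conjunction,verb}; 2:vin {noun}; 3:spaapru {conjunction,adverb}; 4:vorp {verb}; 5:groichau {adverb}; 6:groichau {adverb}.
If word 1 were verb, no tagging could satisfy rule 4; so word 1 is conjunction.
If word 3 were conjunction, no tagging could satisfy rule 1; so word 3 is adverb.
The only consistent sequence is: conjunction noun adverb verb adverb adverb.
Rule-by-rule: rule 1 holds; rule 2 holds; rule 3 holds; rule 4 holds.

conjunction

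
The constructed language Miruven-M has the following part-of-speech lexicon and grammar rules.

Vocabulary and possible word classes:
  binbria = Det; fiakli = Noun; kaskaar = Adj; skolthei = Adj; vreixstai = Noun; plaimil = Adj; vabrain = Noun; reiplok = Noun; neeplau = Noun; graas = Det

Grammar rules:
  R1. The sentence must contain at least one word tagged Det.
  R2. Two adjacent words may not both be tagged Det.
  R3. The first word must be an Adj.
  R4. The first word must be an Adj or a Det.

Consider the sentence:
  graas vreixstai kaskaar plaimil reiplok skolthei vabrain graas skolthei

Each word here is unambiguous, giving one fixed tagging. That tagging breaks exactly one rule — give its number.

3

Fixed tagging: Det Noun Adj Adj Noun Adj Noun Det Adj.
Checking each rule: R1 holds, R2 holds, R3 violated, R4 holds.
Only rule 3 fails.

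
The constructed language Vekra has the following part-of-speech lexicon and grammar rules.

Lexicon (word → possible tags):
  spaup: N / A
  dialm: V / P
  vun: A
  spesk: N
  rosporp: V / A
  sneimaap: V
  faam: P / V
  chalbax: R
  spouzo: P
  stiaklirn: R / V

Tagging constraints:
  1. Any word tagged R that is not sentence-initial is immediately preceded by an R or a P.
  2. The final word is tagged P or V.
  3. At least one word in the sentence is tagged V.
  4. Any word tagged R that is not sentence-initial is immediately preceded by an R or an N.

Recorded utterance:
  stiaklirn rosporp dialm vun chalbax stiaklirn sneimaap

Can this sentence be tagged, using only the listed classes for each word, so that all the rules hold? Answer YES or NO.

Candidates per position — 1:stiaklirn {R,V}; 2:rosporp {V,A}; 3:dialm {V,P}; 4:vun {A}; 5:chalbax {R}; 6:stiaklirn {R,V}; 7:sneimaap {V}.
Rule 1 cannot be satisfied by any choice of tags from the lexicon.
So there is no consistent tagging.

NO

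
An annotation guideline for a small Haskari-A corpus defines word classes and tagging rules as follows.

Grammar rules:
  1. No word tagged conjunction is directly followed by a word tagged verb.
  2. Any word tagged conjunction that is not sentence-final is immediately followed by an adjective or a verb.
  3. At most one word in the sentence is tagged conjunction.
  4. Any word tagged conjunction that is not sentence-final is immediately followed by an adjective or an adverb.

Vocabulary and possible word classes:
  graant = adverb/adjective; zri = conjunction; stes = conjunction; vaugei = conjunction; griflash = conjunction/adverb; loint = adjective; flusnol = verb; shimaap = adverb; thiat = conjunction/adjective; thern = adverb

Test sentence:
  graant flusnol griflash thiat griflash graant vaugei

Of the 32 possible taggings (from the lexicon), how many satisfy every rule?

Candidates per position — 1:graant {adverb,adjective}; 2:flusnol {verb}; 3:griflash {conjunction,adverb}; 4:thiat {conjunction,adjective}; 5:griflash {conjunction,adverb}; 6:graant {adverb,adjective}; 7:vaugei {conjunction}.
There are 32 candidate sequences in total.
The sequences that satisfy every rule: adverb verb adverb adjective adverb adverb conjunction; adverb verb adverb adjective adverb adjective conjunction; adjective verb adverb adjective adverb adverb conjunction; adjective verb adverb adjective adverb adjective conjunction.
Count = 4.

4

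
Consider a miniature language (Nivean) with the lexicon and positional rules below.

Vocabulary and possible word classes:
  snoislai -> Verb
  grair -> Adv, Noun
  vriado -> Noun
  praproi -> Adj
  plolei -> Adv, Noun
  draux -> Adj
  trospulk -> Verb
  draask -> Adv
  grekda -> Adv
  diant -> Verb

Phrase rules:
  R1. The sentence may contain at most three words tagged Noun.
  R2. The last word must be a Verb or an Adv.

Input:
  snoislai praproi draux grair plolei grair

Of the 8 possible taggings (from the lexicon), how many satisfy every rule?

Candidates per position — 1:snoislai {Verb}; 2:praproi {Adj}; 3:draux {Adj}; 4:grair {Adv,Noun}; 5:plolei {Adv,Noun}; 6:grair {Adv,Noun}.
There are 8 candidate sequences in total.
The sequences that satisfy every rule: Verb Adj Adj Adv Adv Adv; Verb Adj Adj Adv Noun Adv; Verb Adj Adj Noun Adv Adv; Verb Adj Adj Noun Noun Adv.
Count = 4.

4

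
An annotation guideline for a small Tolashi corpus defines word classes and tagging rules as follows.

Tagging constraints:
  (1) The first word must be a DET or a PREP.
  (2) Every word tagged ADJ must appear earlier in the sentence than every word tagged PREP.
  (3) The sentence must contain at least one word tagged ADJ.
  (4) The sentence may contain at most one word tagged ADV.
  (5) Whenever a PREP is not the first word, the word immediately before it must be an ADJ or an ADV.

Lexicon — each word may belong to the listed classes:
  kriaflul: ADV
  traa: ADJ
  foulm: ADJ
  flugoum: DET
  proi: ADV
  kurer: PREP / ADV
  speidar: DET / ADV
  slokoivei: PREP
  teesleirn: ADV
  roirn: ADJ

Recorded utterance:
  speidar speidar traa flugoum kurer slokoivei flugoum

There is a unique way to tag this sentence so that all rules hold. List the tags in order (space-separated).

DET DET ADJ DET ADV PREP DET

Candidates per position — 1:speidar {DET,ADV}; 2:speidar {DET,ADV}; 3:traa {ADJ}; 4:flugoum {DET}; 5:kurer {PREP,ADV}; 6:slokoivei {PREP}; 7:flugoum {DET}.
Position 1: tagging it ADV would leave rule 1 unsatisfiable, so it must be DET.
Position 5: tagging it PREP would leave rule 5 unsatisfiable, so it must be ADV.
Position 2: tagging it ADV would leave rule 4 unsatisfiable, so it must be DET.
That leaves exactly one tagging: DET DET ADJ DET ADV PREP DET.
Check: rule 1 ✓; rule 2 ✓; rule 3 ✓; rule 4 ✓; rule 5 ✓.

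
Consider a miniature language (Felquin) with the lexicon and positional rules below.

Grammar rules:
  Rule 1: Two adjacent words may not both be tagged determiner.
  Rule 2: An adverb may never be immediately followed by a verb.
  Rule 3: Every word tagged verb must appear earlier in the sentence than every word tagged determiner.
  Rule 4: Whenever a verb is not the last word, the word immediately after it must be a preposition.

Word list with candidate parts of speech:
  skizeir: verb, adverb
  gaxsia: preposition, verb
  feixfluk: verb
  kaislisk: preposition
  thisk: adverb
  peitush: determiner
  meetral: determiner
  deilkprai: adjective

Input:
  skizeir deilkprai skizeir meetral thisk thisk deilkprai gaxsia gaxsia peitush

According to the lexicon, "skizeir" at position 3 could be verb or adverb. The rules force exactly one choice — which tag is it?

adverb

Candidates per position — 1:skizeir {verb,adverb}; 2:deilkprai {adjective}; 3:skizeir {verb,adverb}; 4:meetral {determiner}; 5:thisk {adverb}; 6:thisk {adverb}; 7:deilkprai {adjective}; 8:gaxsia {preposition,verb}; 9:gaxsia {preposition,verb}; 10:peitush {determiner}.
Position 1: verb is ruled out by rule 4; that leaves adverb.
Position 3: verb is ruled out by rule 4; that leaves adverb.
Position 8: verb is ruled out by rule 3; that leaves preposition.
Position 9: verb is ruled out by rule 3; that leaves preposition.
The only consistent sequence is: adverb adjective adverb determiner adverb adverb adjective preposition preposition determiner.
Verifying each rule — rule 1 ✓; rule 2 ✓; rule 3 ✓; rule 4 ✓.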